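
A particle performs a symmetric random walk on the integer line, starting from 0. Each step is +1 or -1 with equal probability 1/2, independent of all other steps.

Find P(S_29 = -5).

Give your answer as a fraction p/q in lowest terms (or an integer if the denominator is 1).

Answer: 51895935/536870912

Derivation:
To reach position -5 after 29 steps: need 12 steps of +1 and 17 of -1.
Favorable paths: C(29,12) = 51895935
Total paths: 2^29 = 536870912
P = 51895935/536870912 = 51895935/536870912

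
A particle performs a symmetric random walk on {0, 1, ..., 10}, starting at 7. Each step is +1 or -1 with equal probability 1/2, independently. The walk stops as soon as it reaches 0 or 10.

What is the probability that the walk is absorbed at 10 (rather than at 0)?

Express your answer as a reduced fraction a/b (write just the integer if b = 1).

Answer: 7/10

Derivation:
Symmetric walk (p = 1/2): the harmonic-function argument gives P(hit 10 before 0 | start at 7) = a/N.
P = 7/10 = 7/10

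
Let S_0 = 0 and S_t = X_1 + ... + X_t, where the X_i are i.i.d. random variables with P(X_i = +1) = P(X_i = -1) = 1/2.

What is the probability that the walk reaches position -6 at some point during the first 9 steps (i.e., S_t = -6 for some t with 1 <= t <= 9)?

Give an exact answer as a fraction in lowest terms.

Answer: 5/128

Derivation:
Count via complement. Let g(t,s) = #length-t paths at position s with S_1..S_t all ≠ -6.
g(t,s) = g(t-1,s-1) + g(t-1,s+1) for s ≠ -6; g(t,-6) = 0.
t=0: g(0,0)=1
t=1: g(1,-1)=1 g(1,1)=1
t=2: g(2,-2)=1 g(2,0)=2 g(2,2)=1
t=3: g(3,-3)=1 g(3,-1)=3 g(3,1)=3 g(3,3)=1
t=4: g(4,-4)=1 g(4,-2)=4 g(4,0)=6 g(4,2)=4 g(4,4)=1
t=5: g(5,-5)=1 g(5,-3)=5 g(5,-1)=10 g(5,1)=10 g(5,3)=5 g(5,5)=1
t=6: g(6,-4)=6 g(6,-2)=15 g(6,0)=20 g(6,2)=15 g(6,4)=6 g(6,6)=1
t=7: g(7,-5)=6 g(7,-3)=21 g(7,-1)=35 g(7,1)=35 g(7,3)=21 g(7,5)=7 g(7,7)=1
t=8: g(8,-4)=27 g(8,-2)=56 g(8,0)=70 g(8,2)=56 g(8,4)=28 g(8,6)=8 g(8,8)=1
t=9: g(9,-5)=27 g(9,-3)=83 g(9,-1)=126 g(9,1)=126 g(9,3)=84 g(9,5)=36 g(9,7)=9 g(9,9)=1
Paths never hitting -6: Σ_s g(9,s) = 492
Paths hitting -6: 2^9 - 492 = 20
P = 20/512 = 5/128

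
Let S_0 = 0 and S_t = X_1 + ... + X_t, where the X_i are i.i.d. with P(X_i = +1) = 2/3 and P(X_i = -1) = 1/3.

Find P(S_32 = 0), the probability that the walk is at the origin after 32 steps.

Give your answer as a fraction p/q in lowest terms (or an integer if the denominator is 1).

Answer: 4376933826560/205891132094649

Derivation:
To be at 0 after 32 steps: need exactly 16 steps of +1 and 16 of -1.
Number of such sequences: C(32,16) = 601080390
Each has probability (2/3)^16 · (1/3)^16 = 65536/1853020188851841
P = 601080390 · 65536/1853020188851841 = 4376933826560/205891132094649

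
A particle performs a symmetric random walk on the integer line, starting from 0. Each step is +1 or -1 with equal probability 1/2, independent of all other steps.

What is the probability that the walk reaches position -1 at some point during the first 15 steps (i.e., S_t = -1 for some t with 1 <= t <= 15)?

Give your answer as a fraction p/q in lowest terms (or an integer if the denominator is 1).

Count via complement. Let g(t,s) = #length-t paths at position s with S_1..S_t all ≠ -1.
g(t,s) = g(t-1,s-1) + g(t-1,s+1) for s ≠ -1; g(t,-1) = 0.
t=0: g(0,0)=1
t=1: g(1,1)=1
t=2: g(2,0)=1 g(2,2)=1
t=3: g(3,1)=2 g(3,3)=1
t=4: g(4,0)=2 g(4,2)=3 g(4,4)=1
t=5: g(5,1)=5 g(5,3)=4 g(5,5)=1
t=6: g(6,0)=5 g(6,2)=9 g(6,4)=5 g(6,6)=1
t=7: g(7,1)=14 g(7,3)=14 g(7,5)=6 g(7,7)=1
t=8: g(8,0)=14 g(8,2)=28 g(8,4)=20 g(8,6)=7 g(8,8)=1
t=9: g(9,1)=42 g(9,3)=48 g(9,5)=27 g(9,7)=8 g(9,9)=1
t=10: g(10,0)=42 g(10,2)=90 g(10,4)=75 g(10,6)=35 g(10,8)=9 g(10,10)=1
t=11: g(11,1)=132 g(11,3)=165 g(11,5)=110 g(11,7)=44 g(11,9)=10 g(11,11)=1
t=12: g(12,0)=132 g(12,2)=297 g(12,4)=275 g(12,6)=154 g(12,8)=54 g(12,10)=11 g(12,12)=1
t=13: g(13,1)=429 g(13,3)=572 g(13,5)=429 g(13,7)=208 g(13,9)=65 g(13,11)=12 g(13,13)=1
t=14: g(14,0)=429 g(14,2)=1001 g(14,4)=1001 g(14,6)=637 g(14,8)=273 g(14,10)=77 g(14,12)=13 g(14,14)=1
t=15: g(15,1)=1430 g(15,3)=2002 g(15,5)=1638 g(15,7)=910 g(15,9)=350 g(15,11)=90 g(15,13)=14 g(15,15)=1
Paths never hitting -1: Σ_s g(15,s) = 6435
Paths hitting -1: 2^15 - 6435 = 26333
P = 26333/32768 = 26333/32768

Answer: 26333/32768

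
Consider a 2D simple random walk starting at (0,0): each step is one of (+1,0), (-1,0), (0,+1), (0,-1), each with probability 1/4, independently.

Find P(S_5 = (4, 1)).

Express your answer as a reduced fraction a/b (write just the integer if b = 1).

Let h be the number of horizontal steps (so 5-h are vertical). To end at (4,1) need (h+4)/2 right-steps and ((5-h)+1)/2 up-steps.
Sum over h with 4 ≤ h ≤ 4, h ≡ 0 (mod 2), 5-h ≡ 1 (mod 2):
h=4: C(5,4)·C(4,4)·C(1,1) = 5·1·1 = 5
Total favorable: 5
Total paths: 4^5 = 1024
P = 5/1024 = 5/1024

Answer: 5/1024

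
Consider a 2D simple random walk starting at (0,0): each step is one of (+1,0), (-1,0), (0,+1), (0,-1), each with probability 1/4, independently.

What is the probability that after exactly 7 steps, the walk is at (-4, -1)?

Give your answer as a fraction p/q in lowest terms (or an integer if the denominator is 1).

Answer: 147/16384

Derivation:
Let h be the number of horizontal steps (so 7-h are vertical). To end at (-4,-1) need (h-4)/2 right-steps and ((7-h)-1)/2 up-steps.
Sum over h with 4 ≤ h ≤ 6, h ≡ 0 (mod 2), 7-h ≡ 1 (mod 2):
h=4: C(7,4)·C(4,0)·C(3,1) = 35·1·3 = 105
h=6: C(7,6)·C(6,1)·C(1,0) = 7·6·1 = 42
Total favorable: 147
Total paths: 4^7 = 16384
P = 147/16384 = 147/16384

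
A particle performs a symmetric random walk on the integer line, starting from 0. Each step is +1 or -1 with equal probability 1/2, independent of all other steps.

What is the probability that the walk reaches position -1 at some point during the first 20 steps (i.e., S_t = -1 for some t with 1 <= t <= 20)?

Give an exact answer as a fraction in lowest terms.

Count via complement. Let g(t,s) = #length-t paths at position s with S_1..S_t all ≠ -1.
g(t,s) = g(t-1,s-1) + g(t-1,s+1) for s ≠ -1; g(t,-1) = 0.
t=0: g(0,0)=1
t=1: g(1,1)=1
t=2: g(2,0)=1 g(2,2)=1
t=3: g(3,1)=2 g(3,3)=1
t=4: g(4,0)=2 g(4,2)=3 g(4,4)=1
t=5: g(5,1)=5 g(5,3)=4 g(5,5)=1
t=6: g(6,0)=5 g(6,2)=9 g(6,4)=5 g(6,6)=1
t=7: g(7,1)=14 g(7,3)=14 g(7,5)=6 g(7,7)=1
t=8: g(8,0)=14 g(8,2)=28 g(8,4)=20 g(8,6)=7 g(8,8)=1
t=9: g(9,1)=42 g(9,3)=48 g(9,5)=27 g(9,7)=8 g(9,9)=1
t=10: g(10,0)=42 g(10,2)=90 g(10,4)=75 g(10,6)=35 g(10,8)=9 g(10,10)=1
t=11: g(11,1)=132 g(11,3)=165 g(11,5)=110 g(11,7)=44 g(11,9)=10 g(11,11)=1
t=12: g(12,0)=132 g(12,2)=297 g(12,4)=275 g(12,6)=154 g(12,8)=54 g(12,10)=11 g(12,12)=1
t=13: g(13,1)=429 g(13,3)=572 g(13,5)=429 g(13,7)=208 g(13,9)=65 g(13,11)=12 g(13,13)=1
t=14: g(14,0)=429 g(14,2)=1001 g(14,4)=1001 g(14,6)=637 g(14,8)=273 g(14,10)=77 g(14,12)=13 g(14,14)=1
t=15: g(15,1)=1430 g(15,3)=2002 g(15,5)=1638 g(15,7)=910 g(15,9)=350 g(15,11)=90 g(15,13)=14 g(15,15)=1
t=16: g(16,0)=1430 g(16,2)=3432 g(16,4)=3640 g(16,6)=2548 g(16,8)=1260 g(16,10)=440 g(16,12)=104 g(16,14)=15 g(16,16)=1
t=17: g(17,1)=4862 g(17,3)=7072 g(17,5)=6188 g(17,7)=3808 g(17,9)=1700 g(17,11)=544 g(17,13)=119 g(17,15)=16 g(17,17)=1
t=18: g(18,0)=4862 g(18,2)=11934 g(18,4)=13260 g(18,6)=9996 g(18,8)=5508 g(18,10)=2244 g(18,12)=663 g(18,14)=135 g(18,16)=17 g(18,18)=1
t=19: g(19,1)=16796 g(19,3)=25194 g(19,5)=23256 g(19,7)=15504 g(19,9)=7752 g(19,11)=2907 g(19,13)=798 g(19,15)=152 g(19,17)=18 g(19,19)=1
t=20: g(20,0)=16796 g(20,2)=41990 g(20,4)=48450 g(20,6)=38760 g(20,8)=23256 g(20,10)=10659 g(20,12)=3705 g(20,14)=950 g(20,16)=170 g(20,18)=19 g(20,20)=1
Paths never hitting -1: Σ_s g(20,s) = 184756
Paths hitting -1: 2^20 - 184756 = 863820
P = 863820/1048576 = 215955/262144

Answer: 215955/262144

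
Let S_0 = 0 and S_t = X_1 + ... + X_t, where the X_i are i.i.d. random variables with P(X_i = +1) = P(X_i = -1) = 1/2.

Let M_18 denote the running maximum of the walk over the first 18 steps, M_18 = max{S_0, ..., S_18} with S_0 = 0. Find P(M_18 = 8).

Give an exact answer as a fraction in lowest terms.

Answer: 1071/32768

Derivation:
Let M_18 = max(S_0,...,S_18). Use the reflection principle: for j ≥ 1, #{paths with M_18 ≥ j} = #{S_18 ≥ j} + #{S_18 ≥ j+1}.
By reflection, #{M_18 ≥ 8} = #{S_18 ≥ 8} + #{S_18 ≥ 9} = 12616 + 4048 = 16664.
#{M_18 ≥ 9} = #{S_18 ≥ 9} + #{S_18 ≥ 10} = 4048 + 4048 = 8096.
#{M_18 = 8} = 16664 - 8096 = 8568.
P(M_18 = 8) = 8568/262144 = 1071/32768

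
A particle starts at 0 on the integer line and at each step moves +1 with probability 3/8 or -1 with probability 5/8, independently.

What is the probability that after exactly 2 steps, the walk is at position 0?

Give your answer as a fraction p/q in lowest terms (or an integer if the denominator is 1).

Answer: 15/32

Derivation:
To be at 0 after 2 steps: need exactly 1 step of +1 and 1 of -1.
Number of such sequences: C(2,1) = 2
Each has probability (3/8)^1 · (5/8)^1 = 15/64
P = 2 · 15/64 = 15/32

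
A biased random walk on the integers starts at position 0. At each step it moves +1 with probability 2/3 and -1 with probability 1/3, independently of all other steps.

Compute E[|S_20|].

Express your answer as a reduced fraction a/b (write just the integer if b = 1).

S_20 takes values m ≡ 0 (mod 2) with |m| ≤ 20; P(S_20=m) = C(20,(20+m)/2) · (2/3)^((20+m)/2) · (1/3)^((20-m)/2).
Distribution: P(S=-20)=1/3486784401, P(S=-18)=40/3486784401, P(S=-16)=760/3486784401, P(S=-14)=3040/1162261467, P(S=-12)=25840/1162261467, P(S=-10)=165376/1162261467, P(S=-8)=826880/1162261467, P(S=-6)=3307520/1162261467, P(S=-4)=10749440/1162261467, P(S=-2)=85995520/3486784401, P(S=0)=189190144/3486784401, P(S=2)=343982080/3486784401, P(S=4)=171991040/1162261467, P(S=6)=211681280/1162261467, P(S=8)=211681280/1162261467, P(S=10)=169345024/1162261467, P(S=12)=105840640/1162261467, P(S=14)=49807360/1162261467, P(S=16)=49807360/3486784401, P(S=18)=10485760/3486784401, P(S=20)=1048576/3486784401
E[|S_20|] = Σ_m |m|·P(S_20=m) = 24018023140/3486784401

Answer: 24018023140/3486784401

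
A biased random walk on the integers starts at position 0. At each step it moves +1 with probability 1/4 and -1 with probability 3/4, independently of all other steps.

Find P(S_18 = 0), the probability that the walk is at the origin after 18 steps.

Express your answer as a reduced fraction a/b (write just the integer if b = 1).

To be at 0 after 18 steps: need exactly 9 steps of +1 and 9 of -1.
Number of such sequences: C(18,9) = 48620
Each has probability (1/4)^9 · (3/4)^9 = 19683/68719476736
P = 48620 · 19683/68719476736 = 239246865/17179869184

Answer: 239246865/17179869184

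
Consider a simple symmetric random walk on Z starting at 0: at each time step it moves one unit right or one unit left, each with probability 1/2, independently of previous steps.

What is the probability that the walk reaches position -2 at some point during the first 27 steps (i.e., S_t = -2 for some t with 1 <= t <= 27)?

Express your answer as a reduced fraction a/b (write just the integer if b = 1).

Answer: 11762641/16777216

Derivation:
Count via complement. Let g(t,s) = #length-t paths at position s with S_1..S_t all ≠ -2.
g(t,s) = g(t-1,s-1) + g(t-1,s+1) for s ≠ -2; g(t,-2) = 0.
t=0: g(0,0)=1
t=1: g(1,-1)=1 g(1,1)=1
t=2: g(2,0)=2 g(2,2)=1
t=3: g(3,-1)=2 g(3,1)=3 g(3,3)=1
t=4: g(4,0)=5 g(4,2)=4 g(4,4)=1
t=5: g(5,-1)=5 g(5,1)=9 g(5,3)=5 g(5,5)=1
t=6: g(6,0)=14 g(6,2)=14 g(6,4)=6 g(6,6)=1
t=7: g(7,-1)=14 g(7,1)=28 g(7,3)=20 g(7,5)=7 g(7,7)=1
t=8: g(8,0)=42 g(8,2)=48 g(8,4)=27 g(8,6)=8 g(8,8)=1
t=9: g(9,-1)=42 g(9,1)=90 g(9,3)=75 g(9,5)=35 g(9,7)=9 g(9,9)=1
t=10: g(10,0)=132 g(10,2)=165 g(10,4)=110 g(10,6)=44 g(10,8)=10 g(10,10)=1
t=11: g(11,-1)=132 g(11,1)=297 g(11,3)=275 g(11,5)=154 g(11,7)=54 g(11,9)=11 g(11,11)=1
t=12: g(12,0)=429 g(12,2)=572 g(12,4)=429 g(12,6)=208 g(12,8)=65 g(12,10)=12 g(12,12)=1
t=13: g(13,-1)=429 g(13,1)=1001 g(13,3)=1001 g(13,5)=637 g(13,7)=273 g(13,9)=77 g(13,11)=13 g(13,13)=1
t=14: g(14,0)=1430 g(14,2)=2002 g(14,4)=1638 g(14,6)=910 g(14,8)=350 g(14,10)=90 g(14,12)=14 g(14,14)=1
t=15: g(15,-1)=1430 g(15,1)=3432 g(15,3)=3640 g(15,5)=2548 g(15,7)=1260 g(15,9)=440 g(15,11)=104 g(15,13)=15 g(15,15)=1
t=16: g(16,0)=4862 g(16,2)=7072 g(16,4)=6188 g(16,6)=3808 g(16,8)=1700 g(16,10)=544 g(16,12)=119 g(16,14)=16 g(16,16)=1
t=17: g(17,-1)=4862 g(17,1)=11934 g(17,3)=13260 g(17,5)=9996 g(17,7)=5508 g(17,9)=2244 g(17,11)=663 g(17,13)=135 g(17,15)=17 g(17,17)=1
t=18: g(18,0)=16796 g(18,2)=25194 g(18,4)=23256 g(18,6)=15504 g(18,8)=7752 g(18,10)=2907 g(18,12)=798 g(18,14)=152 g(18,16)=18 g(18,18)=1
t=19: g(19,-1)=16796 g(19,1)=41990 g(19,3)=48450 g(19,5)=38760 g(19,7)=23256 g(19,9)=10659 g(19,11)=3705 g(19,13)=950 g(19,15)=170 g(19,17)=19 g(19,19)=1
t=20: g(20,0)=58786 g(20,2)=90440 g(20,4)=87210 g(20,6)=62016 g(20,8)=33915 g(20,10)=14364 g(20,12)=4655 g(20,14)=1120 g(20,16)=189 g(20,18)=20 g(20,20)=1
t=21: g(21,-1)=58786 g(21,1)=149226 g(21,3)=177650 g(21,5)=149226 g(21,7)=95931 g(21,9)=48279 g(21,11)=19019 g(21,13)=5775 g(21,15)=1309 g(21,17)=209 g(21,19)=21 g(21,21)=1
t=22: g(22,0)=208012 g(22,2)=326876 g(22,4)=326876 g(22,6)=245157 g(22,8)=144210 g(22,10)=67298 g(22,12)=24794 g(22,14)=7084 g(22,16)=1518 g(22,18)=230 g(22,20)=22 g(22,22)=1
t=23: g(23,-1)=208012 g(23,1)=534888 g(23,3)=653752 g(23,5)=572033 g(23,7)=389367 g(23,9)=211508 g(23,11)=92092 g(23,13)=31878 g(23,15)=8602 g(23,17)=1748 g(23,19)=252 g(23,21)=23 g(23,23)=1
t=24: g(24,0)=742900 g(24,2)=1188640 g(24,4)=1225785 g(24,6)=961400 g(24,8)=600875 g(24,10)=303600 g(24,12)=123970 g(24,14)=40480 g(24,16)=10350 g(24,18)=2000 g(24,20)=275 g(24,22)=24 g(24,24)=1
t=25: g(25,-1)=742900 g(25,1)=1931540 g(25,3)=2414425 g(25,5)=2187185 g(25,7)=1562275 g(25,9)=904475 g(25,11)=427570 g(25,13)=164450 g(25,15)=50830 g(25,17)=12350 g(25,19)=2275 g(25,21)=299 g(25,23)=25 g(25,25)=1
t=26: g(26,0)=2674440 g(26,2)=4345965 g(26,4)=4601610 g(26,6)=3749460 g(26,8)=2466750 g(26,10)=1332045 g(26,12)=592020 g(26,14)=215280 g(26,16)=63180 g(26,18)=14625 g(26,20)=2574 g(26,22)=324 g(26,24)=26 g(26,26)=1
t=27: g(27,-1)=2674440 g(27,1)=7020405 g(27,3)=8947575 g(27,5)=8351070 g(27,7)=6216210 g(27,9)=3798795 g(27,11)=1924065 g(27,13)=807300 g(27,15)=278460 g(27,17)=77805 g(27,19)=17199 g(27,21)=2898 g(27,23)=350 g(27,25)=27 g(27,27)=1
Paths never hitting -2: Σ_s g(27,s) = 40116600
Paths hitting -2: 2^27 - 40116600 = 94101128
P = 94101128/134217728 = 11762641/16777216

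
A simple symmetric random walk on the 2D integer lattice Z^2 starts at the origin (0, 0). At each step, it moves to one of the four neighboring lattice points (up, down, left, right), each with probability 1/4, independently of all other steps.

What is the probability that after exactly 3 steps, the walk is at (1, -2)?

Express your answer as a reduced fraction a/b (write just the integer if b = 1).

Let h be the number of horizontal steps (so 3-h are vertical). To end at (1,-2) need (h+1)/2 right-steps and ((3-h)-2)/2 up-steps.
Sum over h with 1 ≤ h ≤ 1, h ≡ 1 (mod 2), 3-h ≡ 0 (mod 2):
h=1: C(3,1)·C(1,1)·C(2,0) = 3·1·1 = 3
Total favorable: 3
Total paths: 4^3 = 64
P = 3/64 = 3/64

Answer: 3/64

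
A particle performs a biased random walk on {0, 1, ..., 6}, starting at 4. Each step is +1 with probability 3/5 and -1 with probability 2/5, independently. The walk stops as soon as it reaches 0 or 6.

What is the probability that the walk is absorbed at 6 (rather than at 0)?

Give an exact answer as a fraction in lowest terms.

Answer: 117/133

Derivation:
Biased walk: p = 3/5, q = 2/5, r = q/p = 2/3
Gambler's ruin: P(hit 6 before 0 | start at 4) = (1 - r^a)/(1 - r^N)
r^4 = 16/81; r^6 = 64/729
P = (1 - 16/81) / (1 - 64/729) = 65/81 / 665/729 = 117/133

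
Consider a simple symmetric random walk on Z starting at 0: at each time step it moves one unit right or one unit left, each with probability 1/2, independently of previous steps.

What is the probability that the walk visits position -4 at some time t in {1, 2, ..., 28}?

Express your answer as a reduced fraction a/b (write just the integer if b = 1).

Answer: 123012781/268435456

Derivation:
Count via complement. Let g(t,s) = #length-t paths at position s with S_1..S_t all ≠ -4.
g(t,s) = g(t-1,s-1) + g(t-1,s+1) for s ≠ -4; g(t,-4) = 0.
t=0: g(0,0)=1
t=1: g(1,-1)=1 g(1,1)=1
t=2: g(2,-2)=1 g(2,0)=2 g(2,2)=1
t=3: g(3,-3)=1 g(3,-1)=3 g(3,1)=3 g(3,3)=1
t=4: g(4,-2)=4 g(4,0)=6 g(4,2)=4 g(4,4)=1
t=5: g(5,-3)=4 g(5,-1)=10 g(5,1)=10 g(5,3)=5 g(5,5)=1
t=6: g(6,-2)=14 g(6,0)=20 g(6,2)=15 g(6,4)=6 g(6,6)=1
t=7: g(7,-3)=14 g(7,-1)=34 g(7,1)=35 g(7,3)=21 g(7,5)=7 g(7,7)=1
t=8: g(8,-2)=48 g(8,0)=69 g(8,2)=56 g(8,4)=28 g(8,6)=8 g(8,8)=1
t=9: g(9,-3)=48 g(9,-1)=117 g(9,1)=125 g(9,3)=84 g(9,5)=36 g(9,7)=9 g(9,9)=1
t=10: g(10,-2)=165 g(10,0)=242 g(10,2)=209 g(10,4)=120 g(10,6)=45 g(10,8)=10 g(10,10)=1
t=11: g(11,-3)=165 g(11,-1)=407 g(11,1)=451 g(11,3)=329 g(11,5)=165 g(11,7)=55 g(11,9)=11 g(11,11)=1
t=12: g(12,-2)=572 g(12,0)=858 g(12,2)=780 g(12,4)=494 g(12,6)=220 g(12,8)=66 g(12,10)=12 g(12,12)=1
t=13: g(13,-3)=572 g(13,-1)=1430 g(13,1)=1638 g(13,3)=1274 g(13,5)=714 g(13,7)=286 g(13,9)=78 g(13,11)=13 g(13,13)=1
t=14: g(14,-2)=2002 g(14,0)=3068 g(14,2)=2912 g(14,4)=1988 g(14,6)=1000 g(14,8)=364 g(14,10)=91 g(14,12)=14 g(14,14)=1
t=15: g(15,-3)=2002 g(15,-1)=5070 g(15,1)=5980 g(15,3)=4900 g(15,5)=2988 g(15,7)=1364 g(15,9)=455 g(15,11)=105 g(15,13)=15 g(15,15)=1
t=16: g(16,-2)=7072 g(16,0)=11050 g(16,2)=10880 g(16,4)=7888 g(16,6)=4352 g(16,8)=1819 g(16,10)=560 g(16,12)=120 g(16,14)=16 g(16,16)=1
t=17: g(17,-3)=7072 g(17,-1)=18122 g(17,1)=21930 g(17,3)=18768 g(17,5)=12240 g(17,7)=6171 g(17,9)=2379 g(17,11)=680 g(17,13)=136 g(17,15)=17 g(17,17)=1
t=18: g(18,-2)=25194 g(18,0)=40052 g(18,2)=40698 g(18,4)=31008 g(18,6)=18411 g(18,8)=8550 g(18,10)=3059 g(18,12)=816 g(18,14)=153 g(18,16)=18 g(18,18)=1
t=19: g(19,-3)=25194 g(19,-1)=65246 g(19,1)=80750 g(19,3)=71706 g(19,5)=49419 g(19,7)=26961 g(19,9)=11609 g(19,11)=3875 g(19,13)=969 g(19,15)=171 g(19,17)=19 g(19,19)=1
t=20: g(20,-2)=90440 g(20,0)=145996 g(20,2)=152456 g(20,4)=121125 g(20,6)=76380 g(20,8)=38570 g(20,10)=15484 g(20,12)=4844 g(20,14)=1140 g(20,16)=190 g(20,18)=20 g(20,20)=1
t=21: g(21,-3)=90440 g(21,-1)=236436 g(21,1)=298452 g(21,3)=273581 g(21,5)=197505 g(21,7)=114950 g(21,9)=54054 g(21,11)=20328 g(21,13)=5984 g(21,15)=1330 g(21,17)=210 g(21,19)=21 g(21,21)=1
t=22: g(22,-2)=326876 g(22,0)=534888 g(22,2)=572033 g(22,4)=471086 g(22,6)=312455 g(22,8)=169004 g(22,10)=74382 g(22,12)=26312 g(22,14)=7314 g(22,16)=1540 g(22,18)=231 g(22,20)=22 g(22,22)=1
t=23: g(23,-3)=326876 g(23,-1)=861764 g(23,1)=1106921 g(23,3)=1043119 g(23,5)=783541 g(23,7)=481459 g(23,9)=243386 g(23,11)=100694 g(23,13)=33626 g(23,15)=8854 g(23,17)=1771 g(23,19)=253 g(23,21)=23 g(23,23)=1
t=24: g(24,-2)=1188640 g(24,0)=1968685 g(24,2)=2150040 g(24,4)=1826660 g(24,6)=1265000 g(24,8)=724845 g(24,10)=344080 g(24,12)=134320 g(24,14)=42480 g(24,16)=10625 g(24,18)=2024 g(24,20)=276 g(24,22)=24 g(24,24)=1
t=25: g(25,-3)=1188640 g(25,-1)=3157325 g(25,1)=4118725 g(25,3)=3976700 g(25,5)=3091660 g(25,7)=1989845 g(25,9)=1068925 g(25,11)=478400 g(25,13)=176800 g(25,15)=53105 g(25,17)=12649 g(25,19)=2300 g(25,21)=300 g(25,23)=25 g(25,25)=1
t=26: g(26,-2)=4345965 g(26,0)=7276050 g(26,2)=8095425 g(26,4)=7068360 g(26,6)=5081505 g(26,8)=3058770 g(26,10)=1547325 g(26,12)=655200 g(26,14)=229905 g(26,16)=65754 g(26,18)=14949 g(26,20)=2600 g(26,22)=325 g(26,24)=26 g(26,26)=1
t=27: g(27,-3)=4345965 g(27,-1)=11622015 g(27,1)=15371475 g(27,3)=15163785 g(27,5)=12149865 g(27,7)=8140275 g(27,9)=4606095 g(27,11)=2202525 g(27,13)=885105 g(27,15)=295659 g(27,17)=80703 g(27,19)=17549 g(27,21)=2925 g(27,23)=351 g(27,25)=27 g(27,27)=1
t=28: g(28,-2)=15967980 g(28,0)=26993490 g(28,2)=30535260 g(28,4)=27313650 g(28,6)=20290140 g(28,8)=12746370 g(28,10)=6808620 g(28,12)=3087630 g(28,14)=1180764 g(28,16)=376362 g(28,18)=98252 g(28,20)=20474 g(28,22)=3276 g(28,24)=378 g(28,26)=28 g(28,28)=1
Paths never hitting -4: Σ_s g(28,s) = 145422675
Paths hitting -4: 2^28 - 145422675 = 123012781
P = 123012781/268435456 = 123012781/268435456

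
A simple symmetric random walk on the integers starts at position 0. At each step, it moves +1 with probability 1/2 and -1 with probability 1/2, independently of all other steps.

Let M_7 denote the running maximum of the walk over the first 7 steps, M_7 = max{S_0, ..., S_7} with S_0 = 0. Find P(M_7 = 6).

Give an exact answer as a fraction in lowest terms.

Let M_7 = max(S_0,...,S_7). Use the reflection principle: for j ≥ 1, #{paths with M_7 ≥ j} = #{S_7 ≥ j} + #{S_7 ≥ j+1}.
By reflection, #{M_7 ≥ 6} = #{S_7 ≥ 6} + #{S_7 ≥ 7} = 1 + 1 = 2.
#{M_7 ≥ 7} = #{S_7 ≥ 7} + #{S_7 ≥ 8} = 1 + 0 = 1.
#{M_7 = 6} = 2 - 1 = 1.
P(M_7 = 6) = 1/128 = 1/128

Answer: 1/128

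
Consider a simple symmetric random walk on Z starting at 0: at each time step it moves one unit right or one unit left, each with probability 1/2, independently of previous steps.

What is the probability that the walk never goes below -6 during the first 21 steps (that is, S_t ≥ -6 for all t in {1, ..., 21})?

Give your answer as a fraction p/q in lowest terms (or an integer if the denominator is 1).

Answer: 227069/262144

Derivation:
Let f(t,s) = #length-t paths at position s with S_1..S_t all ≥ -6.
f(t,s) = f(t-1,s-1) + f(t-1,s+1) for s ≥ -6; f(t,s) = 0 for s < -6.
t=0: f(0,0)=1
t=1: f(1,-1)=1 f(1,1)=1
t=2: f(2,-2)=1 f(2,0)=2 f(2,2)=1
t=3: f(3,-3)=1 f(3,-1)=3 f(3,1)=3 f(3,3)=1
t=4: f(4,-4)=1 f(4,-2)=4 f(4,0)=6 f(4,2)=4 f(4,4)=1
t=5: f(5,-5)=1 f(5,-3)=5 f(5,-1)=10 f(5,1)=10 f(5,3)=5 f(5,5)=1
t=6: f(6,-6)=1 f(6,-4)=6 f(6,-2)=15 f(6,0)=20 f(6,2)=15 f(6,4)=6 f(6,6)=1
t=7: f(7,-5)=7 f(7,-3)=21 f(7,-1)=35 f(7,1)=35 f(7,3)=21 f(7,5)=7 f(7,7)=1
t=8: f(8,-6)=7 f(8,-4)=28 f(8,-2)=56 f(8,0)=70 f(8,2)=56 f(8,4)=28 f(8,6)=8 f(8,8)=1
t=9: f(9,-5)=35 f(9,-3)=84 f(9,-1)=126 f(9,1)=126 f(9,3)=84 f(9,5)=36 f(9,7)=9 f(9,9)=1
t=10: f(10,-6)=35 f(10,-4)=119 f(10,-2)=210 f(10,0)=252 f(10,2)=210 f(10,4)=120 f(10,6)=45 f(10,8)=10 f(10,10)=1
t=11: f(11,-5)=154 f(11,-3)=329 f(11,-1)=462 f(11,1)=462 f(11,3)=330 f(11,5)=165 f(11,7)=55 f(11,9)=11 f(11,11)=1
t=12: f(12,-6)=154 f(12,-4)=483 f(12,-2)=791 f(12,0)=924 f(12,2)=792 f(12,4)=495 f(12,6)=220 f(12,8)=66 f(12,10)=12 f(12,12)=1
t=13: f(13,-5)=637 f(13,-3)=1274 f(13,-1)=1715 f(13,1)=1716 f(13,3)=1287 f(13,5)=715 f(13,7)=286 f(13,9)=78 f(13,11)=13 f(13,13)=1
t=14: f(14,-6)=637 f(14,-4)=1911 f(14,-2)=2989 f(14,0)=3431 f(14,2)=3003 f(14,4)=2002 f(14,6)=1001 f(14,8)=364 f(14,10)=91 f(14,12)=14 f(14,14)=1
t=15: f(15,-5)=2548 f(15,-3)=4900 f(15,-1)=6420 f(15,1)=6434 f(15,3)=5005 f(15,5)=3003 f(15,7)=1365 f(15,9)=455 f(15,11)=105 f(15,13)=15 f(15,15)=1
t=16: f(16,-6)=2548 f(16,-4)=7448 f(16,-2)=11320 f(16,0)=12854 f(16,2)=11439 f(16,4)=8008 f(16,6)=4368 f(16,8)=1820 f(16,10)=560 f(16,12)=120 f(16,14)=16 f(16,16)=1
t=17: f(17,-5)=9996 f(17,-3)=18768 f(17,-1)=24174 f(17,1)=24293 f(17,3)=19447 f(17,5)=12376 f(17,7)=6188 f(17,9)=2380 f(17,11)=680 f(17,13)=136 f(17,15)=17 f(17,17)=1
t=18: f(18,-6)=9996 f(18,-4)=28764 f(18,-2)=42942 f(18,0)=48467 f(18,2)=43740 f(18,4)=31823 f(18,6)=18564 f(18,8)=8568 f(18,10)=3060 f(18,12)=816 f(18,14)=153 f(18,16)=18 f(18,18)=1
t=19: f(19,-5)=38760 f(19,-3)=71706 f(19,-1)=91409 f(19,1)=92207 f(19,3)=75563 f(19,5)=50387 f(19,7)=27132 f(19,9)=11628 f(19,11)=3876 f(19,13)=969 f(19,15)=171 f(19,17)=19 f(19,19)=1
t=20: f(20,-6)=38760 f(20,-4)=110466 f(20,-2)=163115 f(20,0)=183616 f(20,2)=167770 f(20,4)=125950 f(20,6)=77519 f(20,8)=38760 f(20,10)=15504 f(20,12)=4845 f(20,14)=1140 f(20,16)=190 f(20,18)=20 f(20,20)=1
t=21: f(21,-5)=149226 f(21,-3)=273581 f(21,-1)=346731 f(21,1)=351386 f(21,3)=293720 f(21,5)=203469 f(21,7)=116279 f(21,9)=54264 f(21,11)=20349 f(21,13)=5985 f(21,15)=1330 f(21,17)=210 f(21,19)=21 f(21,21)=1
Σ_s f(21,s) = 1816552
P = 1816552/2097152 = 227069/262144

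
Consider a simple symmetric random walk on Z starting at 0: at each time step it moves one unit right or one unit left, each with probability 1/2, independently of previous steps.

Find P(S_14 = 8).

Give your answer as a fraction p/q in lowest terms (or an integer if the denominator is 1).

Answer: 91/4096

Derivation:
To reach position 8 after 14 steps: need 11 steps of +1 and 3 of -1.
Favorable paths: C(14,11) = 364
Total paths: 2^14 = 16384
P = 364/16384 = 91/4096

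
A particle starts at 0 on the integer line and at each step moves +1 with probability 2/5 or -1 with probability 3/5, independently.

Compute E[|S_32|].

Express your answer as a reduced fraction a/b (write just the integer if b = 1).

S_32 takes values m ≡ 0 (mod 2) with |m| ≤ 32; P(S_32=m) = C(32,(32+m)/2) · (2/5)^((32+m)/2) · (3/5)^((32-m)/2).
Distribution: P(S=-32)=1853020188851841/23283064365386962890625, P(S=-30)=39531097362172608/23283064365386962890625, P(S=-28)=408488006075783616/23283064365386962890625, P(S=-26)=544650674767711488/4656612873077392578125, P(S=-24)=2632478261377272192/4656612873077392578125, P(S=-22)=49139594212375747584/23283064365386962890625, P(S=-20)=147418782637127242752/23283064365386962890625, P(S=-18)=365036985577648410624/23283064365386962890625, P(S=-16)=30419748798137367552/931322574615478515625, P(S=-14)=54079553418910875648/931322574615478515625, P(S=-12)=414609909544983379968/4656612873077392578125, P(S=-10)=552813212726644506624/4656612873077392578125, P(S=-8)=644948748181085257728/4656612873077392578125, P(S=-6)=132297179114068770816/931322574615478515625, P(S=-4)=119697447769871745024/931322574615478515625, P(S=-2)=478789791079486980096/4656612873077392578125, P(S=0)=339142768681303277568/4656612873077392578125, P(S=2)=212795462701994213376/4656612873077392578125, P(S=4)=23643940300221579264/931322574615478515625, P(S=6)=11614567165021126656/931322574615478515625, P(S=8)=25164895524212441088/4656612873077392578125, P(S=10)=9586626866366644224/4656612873077392578125, P(S=12)=3195542288788881408/4656612873077392578125, P(S=14)=185248828335587328/931322574615478515625, P(S=16)=46312207083896832/931322574615478515625, P(S=18)=246998437780783104/23283064365386962890625, P(S=20)=44333052935012352/23283064365386962890625, P(S=22)=6567859694075904/23283064365386962890625, P(S=24)=156377611763712/4656612873077392578125, P(S=26)=14379550507008/4656612873077392578125, P(S=28)=4793183502336/23283064365386962890625, P(S=30)=206158430208/23283064365386962890625, P(S=32)=4294967296/23283064365386962890625
E[|S_32|] = Σ_m |m|·P(S_32=m) = 33002743710574823535904/4656612873077392578125

Answer: 33002743710574823535904/4656612873077392578125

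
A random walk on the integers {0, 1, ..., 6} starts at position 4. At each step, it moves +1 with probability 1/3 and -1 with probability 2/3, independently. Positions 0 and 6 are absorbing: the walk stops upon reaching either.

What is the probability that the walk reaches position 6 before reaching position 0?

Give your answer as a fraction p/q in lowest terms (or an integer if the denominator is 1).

Answer: 5/21

Derivation:
Biased walk: p = 1/3, q = 2/3, r = q/p = 2
Gambler's ruin: P(hit 6 before 0 | start at 4) = (1 - r^a)/(1 - r^N)
r^4 = 16; r^6 = 64
P = (1 - 16) / (1 - 64) = -15 / -63 = 5/21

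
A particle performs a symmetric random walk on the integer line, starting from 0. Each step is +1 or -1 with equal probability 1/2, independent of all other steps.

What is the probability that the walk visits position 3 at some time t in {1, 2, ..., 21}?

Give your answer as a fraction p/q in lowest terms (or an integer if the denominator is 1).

Answer: 548895/1048576

Derivation:
Count via complement. Let g(t,s) = #length-t paths at position s with S_1..S_t all ≠ 3.
g(t,s) = g(t-1,s-1) + g(t-1,s+1) for s ≠ 3; g(t,3) = 0.
t=0: g(0,0)=1
t=1: g(1,-1)=1 g(1,1)=1
t=2: g(2,-2)=1 g(2,0)=2 g(2,2)=1
t=3: g(3,-3)=1 g(3,-1)=3 g(3,1)=3
t=4: g(4,-4)=1 g(4,-2)=4 g(4,0)=6 g(4,2)=3
t=5: g(5,-5)=1 g(5,-3)=5 g(5,-1)=10 g(5,1)=9
t=6: g(6,-6)=1 g(6,-4)=6 g(6,-2)=15 g(6,0)=19 g(6,2)=9
t=7: g(7,-7)=1 g(7,-5)=7 g(7,-3)=21 g(7,-1)=34 g(7,1)=28
t=8: g(8,-8)=1 g(8,-6)=8 g(8,-4)=28 g(8,-2)=55 g(8,0)=62 g(8,2)=28
t=9: g(9,-9)=1 g(9,-7)=9 g(9,-5)=36 g(9,-3)=83 g(9,-1)=117 g(9,1)=90
t=10: g(10,-10)=1 g(10,-8)=10 g(10,-6)=45 g(10,-4)=119 g(10,-2)=200 g(10,0)=207 g(10,2)=90
t=11: g(11,-11)=1 g(11,-9)=11 g(11,-7)=55 g(11,-5)=164 g(11,-3)=319 g(11,-1)=407 g(11,1)=297
t=12: g(12,-12)=1 g(12,-10)=12 g(12,-8)=66 g(12,-6)=219 g(12,-4)=483 g(12,-2)=726 g(12,0)=704 g(12,2)=297
t=13: g(13,-13)=1 g(13,-11)=13 g(13,-9)=78 g(13,-7)=285 g(13,-5)=702 g(13,-3)=1209 g(13,-1)=1430 g(13,1)=1001
t=14: g(14,-14)=1 g(14,-12)=14 g(14,-10)=91 g(14,-8)=363 g(14,-6)=987 g(14,-4)=1911 g(14,-2)=2639 g(14,0)=2431 g(14,2)=1001
t=15: g(15,-15)=1 g(15,-13)=15 g(15,-11)=105 g(15,-9)=454 g(15,-7)=1350 g(15,-5)=2898 g(15,-3)=4550 g(15,-1)=5070 g(15,1)=3432
t=16: g(16,-16)=1 g(16,-14)=16 g(16,-12)=120 g(16,-10)=559 g(16,-8)=1804 g(16,-6)=4248 g(16,-4)=7448 g(16,-2)=9620 g(16,0)=8502 g(16,2)=3432
t=17: g(17,-17)=1 g(17,-15)=17 g(17,-13)=136 g(17,-11)=679 g(17,-9)=2363 g(17,-7)=6052 g(17,-5)=11696 g(17,-3)=17068 g(17,-1)=18122 g(17,1)=11934
t=18: g(18,-18)=1 g(18,-16)=18 g(18,-14)=153 g(18,-12)=815 g(18,-10)=3042 g(18,-8)=8415 g(18,-6)=17748 g(18,-4)=28764 g(18,-2)=35190 g(18,0)=30056 g(18,2)=11934
t=19: g(19,-19)=1 g(19,-17)=19 g(19,-15)=171 g(19,-13)=968 g(19,-11)=3857 g(19,-9)=11457 g(19,-7)=26163 g(19,-5)=46512 g(19,-3)=63954 g(19,-1)=65246 g(19,1)=41990
t=20: g(20,-20)=1 g(20,-18)=20 g(20,-16)=190 g(20,-14)=1139 g(20,-12)=4825 g(20,-10)=15314 g(20,-8)=37620 g(20,-6)=72675 g(20,-4)=110466 g(20,-2)=129200 g(20,0)=107236 g(20,2)=41990
t=21: g(21,-21)=1 g(21,-19)=21 g(21,-17)=210 g(21,-15)=1329 g(21,-13)=5964 g(21,-11)=20139 g(21,-9)=52934 g(21,-7)=110295 g(21,-5)=183141 g(21,-3)=239666 g(21,-1)=236436 g(21,1)=149226
Paths never hitting 3: Σ_s g(21,s) = 999362
Paths hitting 3: 2^21 - 999362 = 1097790
P = 1097790/2097152 = 548895/1048576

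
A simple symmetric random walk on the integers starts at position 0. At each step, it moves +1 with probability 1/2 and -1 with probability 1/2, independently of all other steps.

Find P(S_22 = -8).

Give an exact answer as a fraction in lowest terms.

Answer: 10659/262144

Derivation:
To reach position -8 after 22 steps: need 7 steps of +1 and 15 of -1.
Favorable paths: C(22,7) = 170544
Total paths: 2^22 = 4194304
P = 170544/4194304 = 10659/262144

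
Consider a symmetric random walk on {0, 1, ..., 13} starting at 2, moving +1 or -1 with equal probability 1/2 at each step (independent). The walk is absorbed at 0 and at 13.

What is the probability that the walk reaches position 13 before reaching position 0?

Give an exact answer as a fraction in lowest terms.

Answer: 2/13

Derivation:
Symmetric walk (p = 1/2): the harmonic-function argument gives P(hit 13 before 0 | start at 2) = a/N.
P = 2/13 = 2/13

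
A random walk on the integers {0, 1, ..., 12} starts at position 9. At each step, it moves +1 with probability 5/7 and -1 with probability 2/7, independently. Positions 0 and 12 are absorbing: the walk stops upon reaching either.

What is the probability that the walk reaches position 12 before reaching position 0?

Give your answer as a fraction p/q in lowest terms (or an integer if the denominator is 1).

Answer: 2086125/2086637

Derivation:
Biased walk: p = 5/7, q = 2/7, r = q/p = 2/5
Gambler's ruin: P(hit 12 before 0 | start at 9) = (1 - r^a)/(1 - r^N)
r^9 = 512/1953125; r^12 = 4096/244140625
P = (1 - 512/1953125) / (1 - 4096/244140625) = 1952613/1953125 / 244136529/244140625 = 2086125/2086637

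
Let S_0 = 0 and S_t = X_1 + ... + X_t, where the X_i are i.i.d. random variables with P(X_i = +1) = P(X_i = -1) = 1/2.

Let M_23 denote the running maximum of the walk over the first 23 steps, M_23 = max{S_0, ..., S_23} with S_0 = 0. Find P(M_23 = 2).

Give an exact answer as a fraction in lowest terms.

Let M_23 = max(S_0,...,S_23). Use the reflection principle: for j ≥ 1, #{paths with M_23 ≥ j} = #{S_23 ≥ j} + #{S_23 ≥ j+1}.
By reflection, #{M_23 ≥ 2} = #{S_23 ≥ 2} + #{S_23 ≥ 3} = 2842226 + 2842226 = 5684452.
#{M_23 ≥ 3} = #{S_23 ≥ 3} + #{S_23 ≥ 4} = 2842226 + 1698160 = 4540386.
#{M_23 = 2} = 5684452 - 4540386 = 1144066.
P(M_23 = 2) = 1144066/8388608 = 572033/4194304

Answer: 572033/4194304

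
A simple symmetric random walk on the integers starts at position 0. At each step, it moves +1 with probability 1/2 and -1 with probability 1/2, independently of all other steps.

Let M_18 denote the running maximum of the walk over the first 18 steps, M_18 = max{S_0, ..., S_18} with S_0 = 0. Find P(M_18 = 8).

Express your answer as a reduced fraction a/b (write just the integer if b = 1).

Let M_18 = max(S_0,...,S_18). Use the reflection principle: for j ≥ 1, #{paths with M_18 ≥ j} = #{S_18 ≥ j} + #{S_18 ≥ j+1}.
By reflection, #{M_18 ≥ 8} = #{S_18 ≥ 8} + #{S_18 ≥ 9} = 12616 + 4048 = 16664.
#{M_18 ≥ 9} = #{S_18 ≥ 9} + #{S_18 ≥ 10} = 4048 + 4048 = 8096.
#{M_18 = 8} = 16664 - 8096 = 8568.
P(M_18 = 8) = 8568/262144 = 1071/32768

Answer: 1071/32768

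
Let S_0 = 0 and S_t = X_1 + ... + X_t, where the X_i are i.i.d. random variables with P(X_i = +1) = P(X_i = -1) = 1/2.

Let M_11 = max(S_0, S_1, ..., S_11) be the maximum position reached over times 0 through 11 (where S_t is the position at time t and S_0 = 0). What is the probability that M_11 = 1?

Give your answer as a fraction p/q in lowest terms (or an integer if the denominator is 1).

Answer: 231/1024

Derivation:
Let M_11 = max(S_0,...,S_11). Use the reflection principle: for j ≥ 1, #{paths with M_11 ≥ j} = #{S_11 ≥ j} + #{S_11 ≥ j+1}.
By reflection, #{M_11 ≥ 1} = #{S_11 ≥ 1} + #{S_11 ≥ 2} = 1024 + 562 = 1586.
#{M_11 ≥ 2} = #{S_11 ≥ 2} + #{S_11 ≥ 3} = 562 + 562 = 1124.
#{M_11 = 1} = 1586 - 1124 = 462.
P(M_11 = 1) = 462/2048 = 231/1024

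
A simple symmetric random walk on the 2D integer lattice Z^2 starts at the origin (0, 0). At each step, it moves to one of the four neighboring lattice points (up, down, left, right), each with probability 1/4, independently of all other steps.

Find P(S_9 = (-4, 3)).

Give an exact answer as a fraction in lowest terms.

Answer: 567/131072

Derivation:
Let h be the number of horizontal steps (so 9-h are vertical). To end at (-4,3) need (h-4)/2 right-steps and ((9-h)+3)/2 up-steps.
Sum over h with 4 ≤ h ≤ 6, h ≡ 0 (mod 2), 9-h ≡ 1 (mod 2):
h=4: C(9,4)·C(4,0)·C(5,4) = 126·1·5 = 630
h=6: C(9,6)·C(6,1)·C(3,3) = 84·6·1 = 504
Total favorable: 1134
Total paths: 4^9 = 262144
P = 1134/262144 = 567/131072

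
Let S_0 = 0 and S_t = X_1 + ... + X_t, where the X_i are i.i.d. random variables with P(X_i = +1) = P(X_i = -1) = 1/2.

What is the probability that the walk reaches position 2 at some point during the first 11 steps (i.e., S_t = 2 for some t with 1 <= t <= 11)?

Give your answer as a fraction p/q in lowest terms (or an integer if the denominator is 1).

Answer: 281/512

Derivation:
Count via complement. Let g(t,s) = #length-t paths at position s with S_1..S_t all ≠ 2.
g(t,s) = g(t-1,s-1) + g(t-1,s+1) for s ≠ 2; g(t,2) = 0.
t=0: g(0,0)=1
t=1: g(1,-1)=1 g(1,1)=1
t=2: g(2,-2)=1 g(2,0)=2
t=3: g(3,-3)=1 g(3,-1)=3 g(3,1)=2
t=4: g(4,-4)=1 g(4,-2)=4 g(4,0)=5
t=5: g(5,-5)=1 g(5,-3)=5 g(5,-1)=9 g(5,1)=5
t=6: g(6,-6)=1 g(6,-4)=6 g(6,-2)=14 g(6,0)=14
t=7: g(7,-7)=1 g(7,-5)=7 g(7,-3)=20 g(7,-1)=28 g(7,1)=14
t=8: g(8,-8)=1 g(8,-6)=8 g(8,-4)=27 g(8,-2)=48 g(8,0)=42
t=9: g(9,-9)=1 g(9,-7)=9 g(9,-5)=35 g(9,-3)=75 g(9,-1)=90 g(9,1)=42
t=10: g(10,-10)=1 g(10,-8)=10 g(10,-6)=44 g(10,-4)=110 g(10,-2)=165 g(10,0)=132
t=11: g(11,-11)=1 g(11,-9)=11 g(11,-7)=54 g(11,-5)=154 g(11,-3)=275 g(11,-1)=297 g(11,1)=132
Paths never hitting 2: Σ_s g(11,s) = 924
Paths hitting 2: 2^11 - 924 = 1124
P = 1124/2048 = 281/512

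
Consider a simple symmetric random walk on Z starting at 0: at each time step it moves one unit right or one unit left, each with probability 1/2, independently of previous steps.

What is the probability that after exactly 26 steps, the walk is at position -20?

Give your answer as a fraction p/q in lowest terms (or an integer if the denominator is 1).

To reach position -20 after 26 steps: need 3 steps of +1 and 23 of -1.
Favorable paths: C(26,3) = 2600
Total paths: 2^26 = 67108864
P = 2600/67108864 = 325/8388608

Answer: 325/8388608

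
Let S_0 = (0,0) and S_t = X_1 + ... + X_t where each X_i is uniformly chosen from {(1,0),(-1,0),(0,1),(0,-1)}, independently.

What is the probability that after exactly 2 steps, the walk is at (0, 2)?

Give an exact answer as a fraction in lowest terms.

Let h be the number of horizontal steps (so 2-h are vertical). To end at (0,2) need (h+0)/2 right-steps and ((2-h)+2)/2 up-steps.
Sum over h with 0 ≤ h ≤ 0, h ≡ 0 (mod 2), 2-h ≡ 0 (mod 2):
h=0: C(2,0)·C(0,0)·C(2,2) = 1·1·1 = 1
Total favorable: 1
Total paths: 4^2 = 16
P = 1/16 = 1/16

Answer: 1/16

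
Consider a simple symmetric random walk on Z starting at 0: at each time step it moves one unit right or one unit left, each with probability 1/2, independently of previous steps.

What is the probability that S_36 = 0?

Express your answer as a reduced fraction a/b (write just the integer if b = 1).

Answer: 2268783825/17179869184

Derivation:
To return to 0 after 36 steps: need exactly 18 steps of +1 and 18 of -1.
Favorable paths: C(36,18) = 9075135300
Total paths: 2^36 = 68719476736
P = 9075135300/68719476736 = 2268783825/17179869184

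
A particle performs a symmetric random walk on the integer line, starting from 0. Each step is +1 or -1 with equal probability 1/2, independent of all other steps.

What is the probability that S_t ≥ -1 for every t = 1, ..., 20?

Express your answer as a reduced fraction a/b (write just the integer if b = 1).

Let f(t,s) = #length-t paths at position s with S_1..S_t all ≥ -1.
f(t,s) = f(t-1,s-1) + f(t-1,s+1) for s ≥ -1; f(t,s) = 0 for s < -1.
t=0: f(0,0)=1
t=1: f(1,-1)=1 f(1,1)=1
t=2: f(2,0)=2 f(2,2)=1
t=3: f(3,-1)=2 f(3,1)=3 f(3,3)=1
t=4: f(4,0)=5 f(4,2)=4 f(4,4)=1
t=5: f(5,-1)=5 f(5,1)=9 f(5,3)=5 f(5,5)=1
t=6: f(6,0)=14 f(6,2)=14 f(6,4)=6 f(6,6)=1
t=7: f(7,-1)=14 f(7,1)=28 f(7,3)=20 f(7,5)=7 f(7,7)=1
t=8: f(8,0)=42 f(8,2)=48 f(8,4)=27 f(8,6)=8 f(8,8)=1
t=9: f(9,-1)=42 f(9,1)=90 f(9,3)=75 f(9,5)=35 f(9,7)=9 f(9,9)=1
t=10: f(10,0)=132 f(10,2)=165 f(10,4)=110 f(10,6)=44 f(10,8)=10 f(10,10)=1
t=11: f(11,-1)=132 f(11,1)=297 f(11,3)=275 f(11,5)=154 f(11,7)=54 f(11,9)=11 f(11,11)=1
t=12: f(12,0)=429 f(12,2)=572 f(12,4)=429 f(12,6)=208 f(12,8)=65 f(12,10)=12 f(12,12)=1
t=13: f(13,-1)=429 f(13,1)=1001 f(13,3)=1001 f(13,5)=637 f(13,7)=273 f(13,9)=77 f(13,11)=13 f(13,13)=1
t=14: f(14,0)=1430 f(14,2)=2002 f(14,4)=1638 f(14,6)=910 f(14,8)=350 f(14,10)=90 f(14,12)=14 f(14,14)=1
t=15: f(15,-1)=1430 f(15,1)=3432 f(15,3)=3640 f(15,5)=2548 f(15,7)=1260 f(15,9)=440 f(15,11)=104 f(15,13)=15 f(15,15)=1
t=16: f(16,0)=4862 f(16,2)=7072 f(16,4)=6188 f(16,6)=3808 f(16,8)=1700 f(16,10)=544 f(16,12)=119 f(16,14)=16 f(16,16)=1
t=17: f(17,-1)=4862 f(17,1)=11934 f(17,3)=13260 f(17,5)=9996 f(17,7)=5508 f(17,9)=2244 f(17,11)=663 f(17,13)=135 f(17,15)=17 f(17,17)=1
t=18: f(18,0)=16796 f(18,2)=25194 f(18,4)=23256 f(18,6)=15504 f(18,8)=7752 f(18,10)=2907 f(18,12)=798 f(18,14)=152 f(18,16)=18 f(18,18)=1
t=19: f(19,-1)=16796 f(19,1)=41990 f(19,3)=48450 f(19,5)=38760 f(19,7)=23256 f(19,9)=10659 f(19,11)=3705 f(19,13)=950 f(19,15)=170 f(19,17)=19 f(19,19)=1
t=20: f(20,0)=58786 f(20,2)=90440 f(20,4)=87210 f(20,6)=62016 f(20,8)=33915 f(20,10)=14364 f(20,12)=4655 f(20,14)=1120 f(20,16)=189 f(20,18)=20 f(20,20)=1
Σ_s f(20,s) = 352716
P = 352716/1048576 = 88179/262144

Answer: 88179/262144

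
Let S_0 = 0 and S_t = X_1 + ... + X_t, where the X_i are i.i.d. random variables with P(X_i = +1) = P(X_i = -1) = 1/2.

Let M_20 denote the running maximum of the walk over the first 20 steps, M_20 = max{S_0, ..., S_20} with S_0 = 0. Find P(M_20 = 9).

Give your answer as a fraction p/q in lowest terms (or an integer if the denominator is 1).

Answer: 969/65536

Derivation:
Let M_20 = max(S_0,...,S_20). Use the reflection principle: for j ≥ 1, #{paths with M_20 ≥ j} = #{S_20 ≥ j} + #{S_20 ≥ j+1}.
By reflection, #{M_20 ≥ 9} = #{S_20 ≥ 9} + #{S_20 ≥ 10} = 21700 + 21700 = 43400.
#{M_20 ≥ 10} = #{S_20 ≥ 10} + #{S_20 ≥ 11} = 21700 + 6196 = 27896.
#{M_20 = 9} = 43400 - 27896 = 15504.
P(M_20 = 9) = 15504/1048576 = 969/65536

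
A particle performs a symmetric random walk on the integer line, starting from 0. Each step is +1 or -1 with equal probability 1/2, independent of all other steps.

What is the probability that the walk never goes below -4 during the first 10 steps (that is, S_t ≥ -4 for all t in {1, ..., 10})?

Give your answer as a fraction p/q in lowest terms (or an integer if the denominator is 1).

Let f(t,s) = #length-t paths at position s with S_1..S_t all ≥ -4.
f(t,s) = f(t-1,s-1) + f(t-1,s+1) for s ≥ -4; f(t,s) = 0 for s < -4.
t=0: f(0,0)=1
t=1: f(1,-1)=1 f(1,1)=1
t=2: f(2,-2)=1 f(2,0)=2 f(2,2)=1
t=3: f(3,-3)=1 f(3,-1)=3 f(3,1)=3 f(3,3)=1
t=4: f(4,-4)=1 f(4,-2)=4 f(4,0)=6 f(4,2)=4 f(4,4)=1
t=5: f(5,-3)=5 f(5,-1)=10 f(5,1)=10 f(5,3)=5 f(5,5)=1
t=6: f(6,-4)=5 f(6,-2)=15 f(6,0)=20 f(6,2)=15 f(6,4)=6 f(6,6)=1
t=7: f(7,-3)=20 f(7,-1)=35 f(7,1)=35 f(7,3)=21 f(7,5)=7 f(7,7)=1
t=8: f(8,-4)=20 f(8,-2)=55 f(8,0)=70 f(8,2)=56 f(8,4)=28 f(8,6)=8 f(8,8)=1
t=9: f(9,-3)=75 f(9,-1)=125 f(9,1)=126 f(9,3)=84 f(9,5)=36 f(9,7)=9 f(9,9)=1
t=10: f(10,-4)=75 f(10,-2)=200 f(10,0)=251 f(10,2)=210 f(10,4)=120 f(10,6)=45 f(10,8)=10 f(10,10)=1
Σ_s f(10,s) = 912
P = 912/1024 = 57/64

Answer: 57/64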